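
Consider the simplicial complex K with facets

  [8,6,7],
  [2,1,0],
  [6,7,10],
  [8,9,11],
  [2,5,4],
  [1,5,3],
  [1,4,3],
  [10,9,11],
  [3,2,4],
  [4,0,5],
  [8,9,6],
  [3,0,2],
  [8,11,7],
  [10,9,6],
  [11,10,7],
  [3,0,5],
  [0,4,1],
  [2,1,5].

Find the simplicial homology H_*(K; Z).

H_0 = Z^2,  H_1 = Z/2,  H_2 = Z.

K has 12 vertices, 27 edges, 18 triangles.
rank ∂_0 = 0, rank ∂_1 = 10 ⇒ b_0 = 12 − 0 − 10 = 2; all invariant factors of ∂_1 are 1 so no torsion. So H_0 = Z^2.
rank ∂_1 = 10, rank ∂_2 = 17 ⇒ b_1 = 27 − 10 − 17 = 0; ∂_2 has invariant factor(s) [2] giving torsion. So H_1 = Z/2.
rank ∂_2 = 17, rank ∂_3 = 0 ⇒ b_2 = 18 − 17 − 0 = 1. So H_2 = Z.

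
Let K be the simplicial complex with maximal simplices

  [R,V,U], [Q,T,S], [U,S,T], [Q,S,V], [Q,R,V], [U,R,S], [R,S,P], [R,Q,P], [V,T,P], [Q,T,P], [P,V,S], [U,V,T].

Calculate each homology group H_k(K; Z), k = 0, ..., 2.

K has 7 vertices, 18 edges, 12 triangles.
rank ∂_0 = 0, rank ∂_1 = 6 ⇒ b_0 = 7 − 0 − 6 = 1; all invariant factors of ∂_1 are 1 so no torsion. So H_0 ≅ Z.
rank ∂_1 = 6, rank ∂_2 = 12 ⇒ b_1 = 18 − 6 − 12 = 0; ∂_2 has invariant factor(s) [2] giving torsion. So H_1 ≅ Z/2.
rank ∂_2 = 12, rank ∂_3 = 0 ⇒ b_2 = 12 − 12 − 0 = 0. So H_2 ≅ 0.

H_0 = Z,  H_1 = Z/2,  H_2 = 0.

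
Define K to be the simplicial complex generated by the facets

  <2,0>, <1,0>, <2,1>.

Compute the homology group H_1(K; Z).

H_1 ≅ Z.

Take the total order 0 < 1 < 2 on the vertex set. Then K (dimension 1) consists of the simplices:

  0-simplices (3): [0], [1], [2]
  1-simplices (3): [0,1], [0,2], [1,2]

so the chain groups are C_0 ≅ Z^3, C_1 ≅ Z^3.

The boundary map ∂_1: C_1 → C_0 maps an edge to its endpoints' difference, ∂[p,q] = q − p.
The 3×3 boundary matrix has rank 2 and Smith normal form diag(1,1).

Reading off H_k = ker ∂_k / im ∂_{k+1}:

  H_1: rank ker ∂_1 − rank ∂_2 = (3 − 2) − 0 = 1, and there is no ∂_2, so H_1 ≅ Z.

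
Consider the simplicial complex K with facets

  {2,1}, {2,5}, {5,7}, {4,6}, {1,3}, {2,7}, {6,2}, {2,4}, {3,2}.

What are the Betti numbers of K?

b_0 = 1, b_1 = 3.

Order the vertices as 1 < 2 < 3 < 4 < 5 < 6 < 7. Listing each simplex with vertices in this order, K has dimension 1 with simplices:

  0-simplices (7): [1], [2], [3], [4], [5], [6], [7]
  1-simplices (9): [1,2], [1,3], [2,3], [2,4], [2,5], [2,6], [2,7], [4,6], [5,7]

Hence C_0 ≅ Z^7, C_1 ≅ Z^9.

The boundary map ∂_1: C_1 → C_0 is given by ∂[p,q] = [q] − [p]. For instance
  ∂[4,6] = [6] − [4].
This gives a 7×9 integer matrix of rank 6; reducing to Smith normal form yields diagonal entries (1,1,1,1,1,1).

Reading off H_k = ker ∂_k / im ∂_{k+1}:

  H_0: rank C_0 − rank ∂_1 = 7 − 6 = 1, and the invariant factors of ∂_1 are all 1, so H_0 = Z.
  H_1: rank ker ∂_1 − rank ∂_2 = (9 − 6) − 0 = 3, and there is no ∂_2, so H_1 = Z^3.

(K is a triangulation of a wedge of 3 circles.)

Hence the Betti numbers are b_0 = 1, b_1 = 3.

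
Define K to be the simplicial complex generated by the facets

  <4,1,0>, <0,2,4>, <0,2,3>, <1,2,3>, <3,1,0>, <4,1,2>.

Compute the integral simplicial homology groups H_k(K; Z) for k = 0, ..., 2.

H_0 ≅ Z,  H_1 = 0,  H_2 ≅ Z.

K has 5 vertices, 9 edges, 6 triangles.
rank ∂_0 = 0, rank ∂_1 = 4 ⇒ b_0 = 5 − 0 − 4 = 1; all invariant factors of ∂_1 are 1 so no torsion. So H_0 = Z.
rank ∂_1 = 4, rank ∂_2 = 5 ⇒ b_1 = 9 − 4 − 5 = 0; all invariant factors of ∂_2 are 1 so no torsion. So H_1 = 0.
rank ∂_2 = 5, rank ∂_3 = 0 ⇒ b_2 = 6 − 5 − 0 = 1. So H_2 = Z.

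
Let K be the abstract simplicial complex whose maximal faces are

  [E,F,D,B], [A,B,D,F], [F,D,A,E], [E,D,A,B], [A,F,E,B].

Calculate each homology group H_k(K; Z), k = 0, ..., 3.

We work with the vertex ordering A < B < D < E < F. The simplices of K, each written with vertices in increasing order, are:

  0-simplices (5): A, B, D, E, F
  1-simplices (10): AB, AD, AE, AF, BD, BE, BF, DE, DF, EF
  2-simplices (10): ABD, ABE, ABF, ADE, ADF, AEF, BDE, BDF, BEF, DEF
  3-simplices (5): ABDE, ABDF, ABEF, ADEF, BDEF

giving chain groups C_0 ≅ Z^5, C_1 ≅ Z^10, C_2 ≅ Z^10, C_3 ≅ Z^5.

The boundary map ∂_1: C_1 → C_0 is given by ∂[p,q] = [q] − [p]. For instance
  ∂AD = D − A.
The resulting 5×10 matrix has rank 4, and its Smith normal form has invariant factors (1,1,1,1).

The boundary map ∂_2: C_2 → C_1 acts by ∂[p,q,r] = [q,r] − [p,r] + [p,q]. For instance
  ∂BDF = DF − BF + BD,
  ∂ADF = DF − AF + AD.
The resulting 10×10 matrix has rank 6, and its Smith normal form has invariant factors (1,1,1,1,1,1).

Boundary ∂_3: C_3 → C_2 sends each 3-simplex σ to the alternating sum Σ_i (−1)^i (σ with its i-th vertex removed). For instance
  ∂BDEF = DEF − BEF + BDF − BDE,
  ∂ABDF = BDF − ADF + ABF − ABD.
This gives a 10×5 integer matrix of rank 4; reducing to Smith normal form yields diagonal entries (1,1,1,1).

Computing H_k = (kernel of ∂_k) / (image of ∂_{k+1}):

  H_0: rank C_0 − rank ∂_1 = 5 − 4 = 1, and the invariant factors of ∂_1 are all 1, so H_0 ≅ Z.
  H_1: rank ker ∂_1 − rank ∂_2 = (10 − 4) − 6 = 0, and the invariant factors of ∂_2 are all 1, so H_1 ≅ 0.
  H_2: rank ker ∂_2 − rank ∂_3 = (10 − 6) − 4 = 0, and the invariant factors of ∂_3 are all 1, so H_2 ≅ 0.
  H_3: rank ker ∂_3 − rank ∂_4 = (5 − 4) − 0 = 1, and there is no ∂_4, so H_3 ≅ Z.

As a check, the Euler characteristic is 5 − 10 + 10 − 5 = 0, which agrees with 1 − 0 + 0 − 1 = 0.
(K is a triangulation of the 3-sphere S^3.)

H_0 = Z,  H_1 = 0,  H_2 = 0,  H_3 = Z.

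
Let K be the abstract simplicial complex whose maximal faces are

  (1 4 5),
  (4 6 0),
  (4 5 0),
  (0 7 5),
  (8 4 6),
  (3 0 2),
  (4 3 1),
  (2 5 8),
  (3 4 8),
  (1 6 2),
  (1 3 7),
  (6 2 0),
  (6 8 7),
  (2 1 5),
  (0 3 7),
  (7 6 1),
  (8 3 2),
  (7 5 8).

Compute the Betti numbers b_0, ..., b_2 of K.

b_0 = 1, b_1 = 2, b_2 = 1.

Fix the vertex order 0 < 1 < 2 < 3 < 4 < 5 < 6 < 7 < 8 and write every simplex with vertices in increasing order. Then dim K = 2 and the simplices of K are:

  0-simplices (9): [0], [1], [2], [3], [4], [5], [6], [7], [8]
  1-simplices (27): (27 of them)
  2-simplices (18): [0,2,3], [0,2,6], [0,3,7], [0,4,5], [0,4,6], [0,5,7], [1,2,5], [1,2,6], [1,3,4], [1,3,7], [1,4,5], [1,6,7], [2,3,8], [2,5,8], [3,4,8], [4,6,8], [5,7,8], [6,7,8]

giving chain groups C_0 ≅ Z^9, C_1 ≅ Z^27, C_2 ≅ Z^18.

The boundary map ∂_1: C_1 → C_0 maps an edge to its endpoints' difference, ∂[p,q] = q − p.
As a 9×27 matrix over Z this has rank 8, with invariant factors (1,1,1,1,1,1,1,1).

The boundary map ∂_2: C_2 → C_1 acts by ∂[p,q,r] = [q,r] − [p,r] + [p,q]. For instance
  ∂[1,2,5] = [2,5] − [1,5] + [1,2],
  ∂[5,7,8] = [7,8] − [5,8] + [5,7].
The resulting 27×18 matrix has rank 17, and its Smith normal form has invariant factors (1,1,1,1,1,1,1,1,1,1,1,1,1,1,1,1,1).

From H_k ≅ ker(∂_k) / im(∂_{k+1}) we obtain:

  H_0: rank C_0 − rank ∂_1 = 9 − 8 = 1, and the invariant factors of ∂_1 are all 1, so H_0 = Z.
  H_1: rank ker ∂_1 − rank ∂_2 = (27 − 8) − 17 = 2, and the invariant factors of ∂_2 are all 1, so H_1 = Z^2.
  H_2: rank ker ∂_2 − rank ∂_3 = (18 − 17) − 0 = 1, and there is no ∂_3, so H_2 = Z.

As a check, the Euler characteristic is 9 − 27 + 18 = 0, which agrees with 1 − 2 + 1 = 0.
(K is a triangulation of the torus T^2.)

Hence the Betti numbers are b_0 = 1, b_1 = 2, b_2 = 1.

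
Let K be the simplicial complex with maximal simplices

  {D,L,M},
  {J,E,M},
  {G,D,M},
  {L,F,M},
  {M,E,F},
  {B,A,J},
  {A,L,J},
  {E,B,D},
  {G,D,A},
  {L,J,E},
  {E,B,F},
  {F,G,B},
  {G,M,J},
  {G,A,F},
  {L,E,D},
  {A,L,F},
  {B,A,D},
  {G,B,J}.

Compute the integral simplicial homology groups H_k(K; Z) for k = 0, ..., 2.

H_0 = Z,  H_1 = Z ⊕ Z/2,  H_2 = 0.

K has 9 vertices, 27 edges, 18 triangles.
rank ∂_0 = 0, rank ∂_1 = 8 ⇒ b_0 = 9 − 0 − 8 = 1; all invariant factors of ∂_1 are 1 so no torsion. So H_0 ≅ Z.
rank ∂_1 = 8, rank ∂_2 = 18 ⇒ b_1 = 27 − 8 − 18 = 1; ∂_2 has invariant factor(s) [2] giving torsion. So H_1 ≅ Z ⊕ Z/2.
rank ∂_2 = 18, rank ∂_3 = 0 ⇒ b_2 = 18 − 18 − 0 = 0. So H_2 ≅ 0.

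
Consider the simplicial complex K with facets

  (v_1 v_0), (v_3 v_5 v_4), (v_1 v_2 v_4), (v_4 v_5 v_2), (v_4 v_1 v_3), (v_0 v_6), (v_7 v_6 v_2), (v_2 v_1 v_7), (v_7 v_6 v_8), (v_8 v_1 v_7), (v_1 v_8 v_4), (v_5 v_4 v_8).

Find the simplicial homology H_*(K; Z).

H_0 = Z,  H_1 = Z,  H_2 = 0.

Order the vertices as v_0 < v_1 < v_2 < v_3 < v_4 < v_5 < v_6 < v_7 < v_8. Listing each simplex with vertices in this order, K has dimension 2 with simplices:

  0-simplices (9): [v_0], [v_1], [v_2], [v_3], [v_4], [v_5], [v_6], [v_7], [v_8]
  1-simplices (19): (19 of them)
  2-simplices (10): [v_1,v_2,v_4], [v_1,v_2,v_7], [v_1,v_3,v_4], [v_1,v_4,v_8], [v_1,v_7,v_8], [v_2,v_4,v_5], [v_2,v_6,v_7], [v_3,v_4,v_5], [v_4,v_5,v_8], [v_6,v_7,v_8]

Hence C_0 ≅ Z^9, C_1 ≅ Z^19, C_2 ≅ Z^10.

The boundary map ∂_1: C_1 → C_0 maps an edge to its endpoints' difference, ∂[p,q] = q − p.
As a 9×19 matrix over Z this has rank 8, with invariant factors (1,1,1,1,1,1,1,1).

The boundary map ∂_2: C_2 → C_1 sends each 2-simplex [p,q,r] to [q,r] − [p,r] + [p,q]. For instance
  ∂[v_4,v_5,v_8] = [v_5,v_8] − [v_4,v_8] + [v_4,v_5],
  ∂[v_1,v_4,v_8] = [v_4,v_8] − [v_1,v_8] + [v_1,v_4].
As a 19×10 matrix over Z this has rank 10, with invariant factors (1,1,1,1,1,1,1,1,1,1).

Reading off H_k = ker ∂_k / im ∂_{k+1}:

  H_0: rank C_0 − rank ∂_1 = 9 − 8 = 1, and the invariant factors of ∂_1 are all 1, so H_0 = Z.
  H_1: rank ker ∂_1 − rank ∂_2 = (19 − 8) − 10 = 1, and the invariant factors of ∂_2 are all 1, so H_1 = Z.
  H_2: rank ker ∂_2 − rank ∂_3 = (10 − 10) − 0 = 0, and there is no ∂_3, so H_2 = 0.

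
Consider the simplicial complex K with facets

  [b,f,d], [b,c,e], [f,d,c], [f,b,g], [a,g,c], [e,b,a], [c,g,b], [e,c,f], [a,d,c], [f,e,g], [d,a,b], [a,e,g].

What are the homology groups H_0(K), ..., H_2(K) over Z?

H_0 = Z,  H_1 = Z_2,  H_2 = 0.

We work with the vertex ordering a < b < c < d < e < f < g. The simplices of K, each written with vertices in increasing order, are:

  0-simplices (7): a, b, c, d, e, f, g
  1-simplices (18): ab, ac, ad, ae, ag, bc, bd, be, bf, bg, cd, ce, cf, cg, df, ef, eg, fg
  2-simplices (12): abd, abe, acd, acg, aeg, bce, bcg, bdf, bfg, cdf, cef, efg

so the chain groups are C_0 ≅ Z^7, C_1 ≅ Z^18, C_2 ≅ Z^12.

The boundary map ∂_1: C_1 → C_0 sends each edge [p,q] (with p < q) to q − p.
The resulting 7×18 matrix has rank 6, and its Smith normal form has invariant factors (1,1,1,1,1,1).

∂_2: C_2 → C_1 acts by ∂[p,q,r] = [q,r] − [p,r] + [p,q]. For instance
  ∂cdf = df − cf + cd,
  ∂bce = ce − be + bc.
As a 18×12 matrix over Z this has rank 12, with invariant factors (1,1,1,1,1,1,1,1,1,1,1,2).

From H_k ≅ ker(∂_k) / im(∂_{k+1}) we obtain:

  H_0: rank C_0 − rank ∂_1 = 7 − 6 = 1, and the invariant factors of ∂_1 are all 1, so H_0 = Z.
  H_1: rank ker ∂_1 − rank ∂_2 = (18 − 6) − 12 = 0, and ∂_2 has invariant factor 2 > 1, so H_1 = Z_2.
  H_2: rank ker ∂_2 − rank ∂_3 = (12 − 12) − 0 = 0, and there is no ∂_3, so H_2 = 0.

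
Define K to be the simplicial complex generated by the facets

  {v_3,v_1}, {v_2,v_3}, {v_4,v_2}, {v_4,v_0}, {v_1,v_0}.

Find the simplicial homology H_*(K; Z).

H_0 = Z,  H_1 = Z.

Take the total order v_0 < v_1 < v_2 < v_3 < v_4 on the vertex set. Then K (dimension 1) consists of the simplices:

  0-simplices (5): [v_0], [v_1], [v_2], [v_3], [v_4]
  1-simplices (5): [v_0,v_1], [v_0,v_4], [v_1,v_3], [v_2,v_3], [v_2,v_4]

Hence C_0 ≅ Z^5, C_1 ≅ Z^5.

The boundary map ∂_1: C_1 → C_0 sends each edge [p,q] (with p < q) to q − p. For instance
  ∂[v_2,v_3] = [v_3] − [v_2].
This gives a 5×5 integer matrix of rank 4; reducing to Smith normal form yields diagonal entries (1,1,1,1).

From H_k ≅ ker(∂_k) / im(∂_{k+1}) we obtain:

  H_0: rank C_0 − rank ∂_1 = 5 − 4 = 1, and the invariant factors of ∂_1 are all 1, so H_0 ≅ Z.
  H_1: rank ker ∂_1 − rank ∂_2 = (5 − 4) − 0 = 1, and there is no ∂_2, so H_1 ≅ Z.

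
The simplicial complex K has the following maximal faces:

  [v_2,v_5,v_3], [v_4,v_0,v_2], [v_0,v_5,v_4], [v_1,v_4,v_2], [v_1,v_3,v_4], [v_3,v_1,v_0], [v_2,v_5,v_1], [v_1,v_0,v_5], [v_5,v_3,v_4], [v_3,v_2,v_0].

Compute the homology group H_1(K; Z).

We work with the vertex ordering v_0 < v_1 < v_2 < v_3 < v_4 < v_5. The simplices of K, each written with vertices in increasing order, are:

  0-simplices (6): [v_0], [v_1], [v_2], [v_3], [v_4], [v_5]
  1-simplices (15): (15 of them)
  2-simplices (10): [v_0,v_1,v_3], [v_0,v_1,v_5], [v_0,v_2,v_3], [v_0,v_2,v_4], [v_0,v_4,v_5], [v_1,v_2,v_4], [v_1,v_2,v_5], [v_1,v_3,v_4], [v_2,v_3,v_5], [v_3,v_4,v_5]

giving chain groups C_0 ≅ Z^6, C_1 ≅ Z^15, C_2 ≅ Z^10.

The boundary map ∂_1: C_1 → C_0 sends each edge [p,q] (with p < q) to q − p.
The 6×15 boundary matrix has rank 5 and Smith normal form diag(1,1,1,1,1).

∂_2: C_2 → C_1 sends each 2-simplex [p,q,r] to [q,r] − [p,r] + [p,q]. For instance
  ∂[v_3,v_4,v_5] = [v_4,v_5] − [v_3,v_5] + [v_3,v_4],
  ∂[v_0,v_1,v_5] = [v_1,v_5] − [v_0,v_5] + [v_0,v_1].
This gives a 15×10 integer matrix of rank 10; reducing to Smith normal form yields diagonal entries (1,1,1,1,1,1,1,1,1,2).

Computing H_k = (kernel of ∂_k) / (image of ∂_{k+1}):

  H_1: rank ker ∂_1 − rank ∂_2 = (15 − 5) − 10 = 0, and ∂_2 has invariant factor 2 > 1, so H_1 = Z/2Z.

H_1 ≅ Z/2Z.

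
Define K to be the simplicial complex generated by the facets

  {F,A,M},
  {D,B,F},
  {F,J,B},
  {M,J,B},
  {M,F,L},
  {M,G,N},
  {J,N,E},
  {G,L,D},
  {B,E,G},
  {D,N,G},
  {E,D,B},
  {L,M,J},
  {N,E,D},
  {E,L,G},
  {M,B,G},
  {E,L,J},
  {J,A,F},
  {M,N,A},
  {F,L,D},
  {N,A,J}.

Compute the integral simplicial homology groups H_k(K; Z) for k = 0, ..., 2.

Order the vertices as A < B < D < E < F < G < J < L < M < N. Listing each simplex with vertices in this order, K has dimension 2 with simplices:

  0-simplices (10): A, B, D, E, F, G, J, L, M, N
  1-simplices (30): AF, AJ, AM, AN, BD, BE, BF, BG, BJ, BM, DE, DF, DG, DL, DN, EG, EJ, EL, EN, FJ, FL, FM, GL, GM, GN, JL, JM, JN, LM, MN
  2-simplices (20): AFJ, AFM, AJN, AMN, BDE, BDF, BEG, BFJ, BGM, BJM, DEN, DFL, DGL, DGN, EGL, EJL, EJN, FLM, GMN, JLM

so the chain groups are C_0 ≅ Z^10, C_1 ≅ Z^30, C_2 ≅ Z^20.

The boundary map ∂_1: C_1 → C_0 sends each edge [p,q] (with p < q) to q − p. For instance
  ∂FJ = J − F.
As a 10×30 matrix over Z this has rank 9, with invariant factors (1,1,1,1,1,1,1,1,1).

The boundary map ∂_2: C_2 → C_1 acts by ∂[p,q,r] = [q,r] − [p,r] + [p,q]. For instance
  ∂AJN = JN − AN + AJ,
  ∂BEG = EG − BG + BE.
The 30×20 boundary matrix has rank 20 and Smith normal form diag(1,1,1,1,1,1,1,1,1,1,1,1,1,1,1,1,1,1,1,2).

Reading off H_k = ker ∂_k / im ∂_{k+1}:

  H_0: rank C_0 − rank ∂_1 = 10 − 9 = 1, and the invariant factors of ∂_1 are all 1, so H_0 ≅ Z.
  H_1: rank ker ∂_1 − rank ∂_2 = (30 − 9) − 20 = 1, and ∂_2 has invariant factor 2 > 1, so H_1 ≅ Z ⊕ Z_2.
  H_2: rank ker ∂_2 − rank ∂_3 = (20 − 20) − 0 = 0, and there is no ∂_3, so H_2 ≅ 0.

(K is a triangulation of the Klein bottle.)

H_0 ≅ Z,  H_1 ≅ Z ⊕ Z_2,  H_2 = 0.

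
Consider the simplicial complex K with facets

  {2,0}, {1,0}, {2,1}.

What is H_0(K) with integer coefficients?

K has 3 vertices, 3 edges.
rank ∂_0 = 0, rank ∂_1 = 2 ⇒ b_0 = 3 − 0 − 2 = 1; all invariant factors of ∂_1 are 1 so no torsion. So H_0 ≅ Z.

H_0 = Z.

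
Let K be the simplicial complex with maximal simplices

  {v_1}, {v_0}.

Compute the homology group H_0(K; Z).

We work with the vertex ordering v_0 < v_1. The simplices of K, each written with vertices in increasing order, are:

  0-simplices (2): [v_0], [v_1]

giving chain groups C_0 ≅ Z^2.

Computing H_k = (kernel of ∂_k) / (image of ∂_{k+1}):

  H_0: rank C_0 − rank ∂_1 = 2 − 0 = 2, and there is no ∂_1, so H_0 = Z^2.

H_0 = Z^2.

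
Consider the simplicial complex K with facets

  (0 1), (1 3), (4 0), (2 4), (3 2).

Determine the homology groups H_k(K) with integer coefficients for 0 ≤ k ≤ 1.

Fix the vertex order 0 < 1 < 2 < 3 < 4 and write every simplex with vertices in increasing order. Then dim K = 1 and the simplices of K are:

  0-simplices (5): [0], [1], [2], [3], [4]
  1-simplices (5): [0,1], [0,4], [1,3], [2,3], [2,4]

giving chain groups C_0 ≅ Z^5, C_1 ≅ Z^5.

Boundary ∂_1: C_1 → C_0 sends each edge [p,q] (with p < q) to q − p. For instance
  ∂[0,1] = [1] − [0].
The 5×5 boundary matrix has rank 4 and Smith normal form diag(1,1,1,1).

Computing H_k = (kernel of ∂_k) / (image of ∂_{k+1}):

  H_0: rank C_0 − rank ∂_1 = 5 − 4 = 1, and the invariant factors of ∂_1 are all 1, so H_0 ≅ Z.
  H_1: rank ker ∂_1 − rank ∂_2 = (5 − 4) − 0 = 1, and there is no ∂_2, so H_1 ≅ Z.

(K is a triangulation of the circle S^1.)

H_0 ≅ Z,  H_1 ≅ Z.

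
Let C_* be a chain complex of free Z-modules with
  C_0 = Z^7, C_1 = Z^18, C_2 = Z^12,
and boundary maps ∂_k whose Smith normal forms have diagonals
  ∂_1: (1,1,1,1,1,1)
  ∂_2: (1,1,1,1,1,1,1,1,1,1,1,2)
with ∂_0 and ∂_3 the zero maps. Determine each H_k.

H_0: b_0 = 7 − 0 − 6 = 1; torsion from ∂_1 factors > 1: none. So H_0 = Z.
H_1: b_1 = 18 − 6 − 12 = 0; torsion from ∂_2 factors > 1: [2]. So H_1 = Z/2Z.
H_2: b_2 = 12 − 12 − 0 = 0; torsion from ∂_3 factors > 1: none. So H_2 = 0.

H_0 = Z,  H_1 = Z/2Z,  H_2 = 0.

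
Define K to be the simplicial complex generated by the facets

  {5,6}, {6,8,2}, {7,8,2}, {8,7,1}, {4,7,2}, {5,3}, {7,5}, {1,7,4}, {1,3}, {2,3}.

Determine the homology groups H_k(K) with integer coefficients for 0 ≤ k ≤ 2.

Take the total order 1 < 2 < 3 < 4 < 5 < 6 < 7 < 8 on the vertex set. Then K (dimension 2) consists of the simplices:

  0-simplices (8): [1], [2], [3], [4], [5], [6], [7], [8]
  1-simplices (15): [1,3], [1,4], [1,7], [1,8], [2,3], [2,4], [2,6], [2,7], [2,8], [3,5], [4,7], [5,6], [5,7], [6,8], [7,8]
  2-simplices (5): [1,4,7], [1,7,8], [2,4,7], [2,6,8], [2,7,8]

giving chain groups C_0 ≅ Z^8, C_1 ≅ Z^15, C_2 ≅ Z^5.

The boundary map ∂_1: C_1 → C_0 is given by ∂[p,q] = [q] − [p].
As a 8×15 matrix over Z this has rank 7, with invariant factors (1,1,1,1,1,1,1).

The boundary map ∂_2: C_2 → C_1 sends each 2-simplex [p,q,r] to [q,r] − [p,r] + [p,q]. For instance
  ∂[1,4,7] = [4,7] − [1,7] + [1,4],
  ∂[2,6,8] = [6,8] − [2,8] + [2,6].
This gives a 15×5 integer matrix of rank 5; reducing to Smith normal form yields diagonal entries (1,1,1,1,1).

Computing H_k = (kernel of ∂_k) / (image of ∂_{k+1}):

  H_0: rank C_0 − rank ∂_1 = 8 − 7 = 1, and the invariant factors of ∂_1 are all 1, so H_0 ≅ Z.
  H_1: rank ker ∂_1 − rank ∂_2 = (15 − 7) − 5 = 3, and the invariant factors of ∂_2 are all 1, so H_1 ≅ Z^3.
  H_2: rank ker ∂_2 − rank ∂_3 = (5 − 5) − 0 = 0, and there is no ∂_3, so H_2 ≅ 0.

As a check, the Euler characteristic is 8 − 15 + 5 = -2, which agrees with 1 − 3 + 0 = -2.

H_0 = Z,  H_1 = Z^3,  H_2 = 0.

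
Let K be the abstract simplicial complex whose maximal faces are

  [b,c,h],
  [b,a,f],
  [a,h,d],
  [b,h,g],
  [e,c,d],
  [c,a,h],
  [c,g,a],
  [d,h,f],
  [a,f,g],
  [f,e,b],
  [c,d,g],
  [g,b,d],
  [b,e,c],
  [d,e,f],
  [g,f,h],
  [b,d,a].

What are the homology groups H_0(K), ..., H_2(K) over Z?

H_0 ≅ Z,  H_1 ≅ Z^2,  H_2 ≅ Z.

We work with the vertex ordering a < b < c < d < e < f < g < h. The simplices of K, each written with vertices in increasing order, are:

  0-simplices (8): a, b, c, d, e, f, g, h
  1-simplices (24): ab, ac, ad, af, ag, ah, bc, bd, be, bf, bg, bh, cd, ce, cg, ch, de, df, dg, dh, ef, fg, fh, gh
  2-simplices (16): abd, abf, acg, ach, adh, afg, bce, bch, bdg, bef, bgh, cde, cdg, def, dfh, fgh

Hence C_0 ≅ Z^8, C_1 ≅ Z^24, C_2 ≅ Z^16.

∂_1: C_1 → C_0 is given by ∂[p,q] = [q] − [p].
The 8×24 boundary matrix has rank 7 and Smith normal form diag(1,1,1,1,1,1,1).

Boundary ∂_2: C_2 → C_1 acts by ∂[p,q,r] = [q,r] − [p,r] + [p,q]. For instance
  ∂fgh = gh − fh + fg,
  ∂acg = cg − ag + ac.
This gives a 24×16 integer matrix of rank 15; reducing to Smith normal form yields diagonal entries (1,1,1,1,1,1,1,1,1,1,1,1,1,1,1).

Now H_k = ker ∂_k / im ∂_{k+1}, so:

  H_0: rank C_0 − rank ∂_1 = 8 − 7 = 1, and the invariant factors of ∂_1 are all 1, so H_0 = Z.
  H_1: rank ker ∂_1 − rank ∂_2 = (24 − 7) − 15 = 2, and the invariant factors of ∂_2 are all 1, so H_1 = Z^2.
  H_2: rank ker ∂_2 − rank ∂_3 = (16 − 15) − 0 = 1, and there is no ∂_3, so H_2 = Z.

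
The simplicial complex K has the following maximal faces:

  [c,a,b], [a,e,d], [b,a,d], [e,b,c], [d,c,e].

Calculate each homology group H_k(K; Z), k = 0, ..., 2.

H_0 = Z,  H_1 = Z,  H_2 = 0.

Fix the vertex order a < b < c < d < e and write every simplex with vertices in increasing order. Then dim K = 2 and the simplices of K are:

  0-simplices (5): a, b, c, d, e
  1-simplices (10): ab, ac, ad, ae, bc, bd, be, cd, ce, de
  2-simplices (5): abc, abd, ade, bce, cde

Hence C_0 ≅ Z^5, C_1 ≅ Z^10, C_2 ≅ Z^5.

Boundary ∂_1: C_1 → C_0 maps an edge to its endpoints' difference, ∂[p,q] = q − p.
This gives a 5×10 integer matrix of rank 4; reducing to Smith normal form yields diagonal entries (1,1,1,1).

Boundary ∂_2: C_2 → C_1 sends each 2-simplex [p,q,r] to [q,r] − [p,r] + [p,q]. For instance
  ∂abd = bd − ad + ab,
  ∂bce = ce − be + bc.
The 10×5 boundary matrix has rank 5 and Smith normal form diag(1,1,1,1,1).

Now H_k = ker ∂_k / im ∂_{k+1}, so:

  H_0: rank C_0 − rank ∂_1 = 5 − 4 = 1, and the invariant factors of ∂_1 are all 1, so H_0 ≅ Z.
  H_1: rank ker ∂_1 − rank ∂_2 = (10 − 4) − 5 = 1, and the invariant factors of ∂_2 are all 1, so H_1 ≅ Z.
  H_2: rank ker ∂_2 − rank ∂_3 = (5 − 5) − 0 = 0, and there is no ∂_3, so H_2 ≅ 0.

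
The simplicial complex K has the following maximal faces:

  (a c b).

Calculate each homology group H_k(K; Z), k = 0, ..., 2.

H_0 ≅ Z,  H_1 = 0,  H_2 = 0.

Fix the vertex order a < b < c and write every simplex with vertices in increasing order. Then dim K = 2 and the simplices of K are:

  0-simplices (3): a, b, c
  1-simplices (3): ab, ac, bc
  2-simplices (1): abc

Hence C_0 ≅ Z^3, C_1 ≅ Z^3, C_2 ≅ Z^1.

∂_1: C_1 → C_0 is given by ∂[p,q] = [q] − [p].
This gives a 3×3 integer matrix of rank 2; reducing to Smith normal form yields diagonal entries (1,1).

The boundary map ∂_2: C_2 → C_1 acts by ∂[p,q,r] = [q,r] − [p,r] + [p,q]. For instance
  ∂abc = bc − ac + ab.
The 3×1 boundary matrix has rank 1 and Smith normal form diag(1).

Now H_k = ker ∂_k / im ∂_{k+1}, so:

  H_0: rank C_0 − rank ∂_1 = 3 − 2 = 1, and the invariant factors of ∂_1 are all 1, so H_0 = Z.
  H_1: rank ker ∂_1 − rank ∂_2 = (3 − 2) − 1 = 0, and the invariant factors of ∂_2 are all 1, so H_1 = 0.
  H_2: rank ker ∂_2 − rank ∂_3 = (1 − 1) − 0 = 0, and there is no ∂_3, so H_2 = 0.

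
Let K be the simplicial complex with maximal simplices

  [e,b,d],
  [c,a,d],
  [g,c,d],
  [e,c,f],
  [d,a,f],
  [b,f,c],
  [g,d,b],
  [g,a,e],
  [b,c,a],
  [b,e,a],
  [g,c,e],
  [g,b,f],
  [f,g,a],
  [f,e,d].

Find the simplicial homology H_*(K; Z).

Order the vertices as a < b < c < d < e < f < g. Listing each simplex with vertices in this order, K has dimension 2 with simplices:

  0-simplices (7): a, b, c, d, e, f, g
  1-simplices (21): ab, ac, ad, ae, af, ag, bc, bd, be, bf, bg, cd, ce, cf, cg, de, df, dg, ef, eg, fg
  2-simplices (14): abc, abe, acd, adf, aeg, afg, bcf, bde, bdg, bfg, cdg, cef, ceg, def

giving chain groups C_0 ≅ Z^7, C_1 ≅ Z^21, C_2 ≅ Z^14.

Boundary ∂_1: C_1 → C_0 is given by ∂[p,q] = [q] − [p]. For instance
  ∂ag = g − a.
The resulting 7×21 matrix has rank 6, and its Smith normal form has invariant factors (1,1,1,1,1,1).

The boundary map ∂_2: C_2 → C_1 acts by ∂[p,q,r] = [q,r] − [p,r] + [p,q]. For instance
  ∂afg = fg − ag + af,
  ∂bfg = fg − bg + bf.
The resulting 21×14 matrix has rank 13, and its Smith normal form has invariant factors (1,1,1,1,1,1,1,1,1,1,1,1,1).

From H_k ≅ ker(∂_k) / im(∂_{k+1}) we obtain:

  H_0: rank C_0 − rank ∂_1 = 7 − 6 = 1, and the invariant factors of ∂_1 are all 1, so H_0 ≅ Z.
  H_1: rank ker ∂_1 − rank ∂_2 = (21 − 6) − 13 = 2, and the invariant factors of ∂_2 are all 1, so H_1 ≅ Z^2.
  H_2: rank ker ∂_2 − rank ∂_3 = (14 − 13) − 0 = 1, and there is no ∂_3, so H_2 ≅ Z.

As a check, the Euler characteristic is 7 − 21 + 14 = 0, which agrees with 1 − 2 + 1 = 0.
(K is a triangulation of the torus T^2.)

H_0 ≅ Z,  H_1 ≅ Z^2,  H_2 ≅ Z.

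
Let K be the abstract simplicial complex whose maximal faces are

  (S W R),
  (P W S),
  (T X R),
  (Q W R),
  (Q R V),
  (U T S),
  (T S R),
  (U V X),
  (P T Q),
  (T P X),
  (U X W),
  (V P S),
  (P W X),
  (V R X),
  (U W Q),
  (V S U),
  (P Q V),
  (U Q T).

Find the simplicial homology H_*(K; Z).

Fix the vertex order P < Q < R < S < T < U < V < W < X and write every simplex with vertices in increasing order. Then dim K = 2 and the simplices of K are:

  0-simplices (9): P, Q, R, S, T, U, V, W, X
  1-simplices (27): PQ, PS, PT, PV, PW, PX, QR, QT, QU, QV, QW, RS, RT, RV, RW, RX, ST, SU, SV, SW, TU, TX, UV, UW, UX, VX, WX
  2-simplices (18): PQT, PQV, PSV, PSW, PTX, PWX, QRV, QRW, QTU, QUW, RST, RSW, RTX, RVX, STU, SUV, UVX, UWX

so the chain groups are C_0 ≅ Z^9, C_1 ≅ Z^27, C_2 ≅ Z^18.

Boundary ∂_1: C_1 → C_0 is given by ∂[p,q] = [q] − [p]. For instance
  ∂TX = X − T.
The 9×27 boundary matrix has rank 8 and Smith normal form diag(1,1,1,1,1,1,1,1).

The boundary map ∂_2: C_2 → C_1 maps a triangle to the signed sum of its edges. For instance
  ∂STU = TU − SU + ST,
  ∂RSW = SW − RW + RS.
As a 27×18 matrix over Z this has rank 17, with invariant factors (1,1,1,1,1,1,1,1,1,1,1,1,1,1,1,1,1).

Reading off H_k = ker ∂_k / im ∂_{k+1}:

  H_0: rank C_0 − rank ∂_1 = 9 − 8 = 1, and the invariant factors of ∂_1 are all 1, so H_0 = Z.
  H_1: rank ker ∂_1 − rank ∂_2 = (27 − 8) − 17 = 2, and the invariant factors of ∂_2 are all 1, so H_1 = Z^2.
  H_2: rank ker ∂_2 − rank ∂_3 = (18 − 17) − 0 = 1, and there is no ∂_3, so H_2 = Z.

(K is a triangulation of the torus T^2.)

H_0 ≅ Z,  H_1 ≅ Z^2,  H_2 ≅ Z.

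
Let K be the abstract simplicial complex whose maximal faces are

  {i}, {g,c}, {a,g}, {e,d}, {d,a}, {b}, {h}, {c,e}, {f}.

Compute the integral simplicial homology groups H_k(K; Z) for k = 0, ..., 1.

H_0 ≅ Z^5,  H_1 ≅ Z.

Fix the vertex order a < b < c < d < e < f < g < h < i and write every simplex with vertices in increasing order. Then dim K = 1 and the simplices of K are:

  0-simplices (9): a, b, c, d, e, f, g, h, i
  1-simplices (5): ad, ag, ce, cg, de

so the chain groups are C_0 ≅ Z^9, C_1 ≅ Z^5.

∂_1: C_1 → C_0 is given by ∂[p,q] = [q] − [p].
The 9×5 boundary matrix has rank 4 and Smith normal form diag(1,1,1,1).

Reading off H_k = ker ∂_k / im ∂_{k+1}:

  H_0: rank C_0 − rank ∂_1 = 9 − 4 = 5, and the invariant factors of ∂_1 are all 1, so H_0 ≅ Z^5.
  H_1: rank ker ∂_1 − rank ∂_2 = (5 − 4) − 0 = 1, and there is no ∂_2, so H_1 ≅ Z.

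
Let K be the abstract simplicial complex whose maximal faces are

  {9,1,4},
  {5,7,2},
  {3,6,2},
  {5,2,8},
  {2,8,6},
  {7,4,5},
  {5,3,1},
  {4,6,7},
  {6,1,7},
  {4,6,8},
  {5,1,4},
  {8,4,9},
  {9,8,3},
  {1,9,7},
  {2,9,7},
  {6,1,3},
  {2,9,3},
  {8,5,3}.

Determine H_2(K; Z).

H_2 = 0.

Take the total order 1 < 2 < 3 < 4 < 5 < 6 < 7 < 8 < 9 on the vertex set. Then K (dimension 2) consists of the simplices:

  0-simplices (9): [1], [2], [3], [4], [5], [6], [7], [8], [9]
  1-simplices (27): (27 of them)
  2-simplices (18): [1,3,5], [1,3,6], [1,4,5], [1,4,9], [1,6,7], [1,7,9], [2,3,6], [2,3,9], [2,5,7], [2,5,8], [2,6,8], [2,7,9], [3,5,8], [3,8,9], [4,5,7], [4,6,7], [4,6,8], [4,8,9]

giving chain groups C_0 ≅ Z^9, C_1 ≅ Z^27, C_2 ≅ Z^18.

∂_1: C_1 → C_0 sends each edge [p,q] (with p < q) to q − p.
This gives a 9×27 integer matrix of rank 8; reducing to Smith normal form yields diagonal entries (1,1,1,1,1,1,1,1).

The boundary map ∂_2: C_2 → C_1 acts by ∂[p,q,r] = [q,r] − [p,r] + [p,q]. For instance
  ∂[2,6,8] = [6,8] − [2,8] + [2,6],
  ∂[1,3,6] = [3,6] − [1,6] + [1,3].
The 27×18 boundary matrix has rank 18 and Smith normal form diag(1,1,1,1,1,1,1,1,1,1,1,1,1,1,1,1,1,2).

Now H_k = ker ∂_k / im ∂_{k+1}, so:

  H_2: rank ker ∂_2 − rank ∂_3 = (18 − 18) − 0 = 0, and there is no ∂_3, so H_2 = 0.

(K is a triangulation of the Klein bottle.)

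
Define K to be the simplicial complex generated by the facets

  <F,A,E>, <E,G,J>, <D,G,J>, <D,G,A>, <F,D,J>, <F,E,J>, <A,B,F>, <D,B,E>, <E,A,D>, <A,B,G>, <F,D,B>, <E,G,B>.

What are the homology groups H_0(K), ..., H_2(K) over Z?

Order the vertices as A < B < D < E < F < G < J. Listing each simplex with vertices in this order, K has dimension 2 with simplices:

  0-simplices (7): A, B, D, E, F, G, J
  1-simplices (18): AB, AD, AE, AF, AG, BD, BE, BF, BG, DE, DF, DG, DJ, EF, EG, EJ, FJ, GJ
  2-simplices (12): ABF, ABG, ADE, ADG, AEF, BDE, BDF, BEG, DFJ, DGJ, EFJ, EGJ

giving chain groups C_0 ≅ Z^7, C_1 ≅ Z^18, C_2 ≅ Z^12.

Boundary ∂_1: C_1 → C_0 is given by ∂[p,q] = [q] − [p]. For instance
  ∂EG = G − E.
The resulting 7×18 matrix has rank 6, and its Smith normal form has invariant factors (1,1,1,1,1,1).

The boundary map ∂_2: C_2 → C_1 maps a triangle to the signed sum of its edges. For instance
  ∂EGJ = GJ − EJ + EG,
  ∂ABF = BF − AF + AB.
The 18×12 boundary matrix has rank 12 and Smith normal form diag(1,1,1,1,1,1,1,1,1,1,1,2).

Reading off H_k = ker ∂_k / im ∂_{k+1}:

  H_0: rank C_0 − rank ∂_1 = 7 − 6 = 1, and the invariant factors of ∂_1 are all 1, so H_0 = Z.
  H_1: rank ker ∂_1 − rank ∂_2 = (18 − 6) − 12 = 0, and ∂_2 has invariant factor 2 > 1, so H_1 = Z/2.
  H_2: rank ker ∂_2 − rank ∂_3 = (12 − 12) − 0 = 0, and there is no ∂_3, so H_2 = 0.

As a check, the Euler characteristic is 7 − 18 + 12 = 1, which agrees with 1 − 0 + 0 = 1.

H_0 = Z,  H_1 = Z/2,  H_2 = 0.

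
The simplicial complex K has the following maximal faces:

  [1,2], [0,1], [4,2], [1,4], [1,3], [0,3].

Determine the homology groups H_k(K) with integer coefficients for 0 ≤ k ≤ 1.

Fix the vertex order 0 < 1 < 2 < 3 < 4 and write every simplex with vertices in increasing order. Then dim K = 1 and the simplices of K are:

  0-simplices (5): [0], [1], [2], [3], [4]
  1-simplices (6): [0,1], [0,3], [1,2], [1,3], [1,4], [2,4]

Hence C_0 ≅ Z^5, C_1 ≅ Z^6.

∂_1: C_1 → C_0 maps an edge to its endpoints' difference, ∂[p,q] = q − p. For instance
  ∂[2,4] = [4] − [2].
The 5×6 boundary matrix has rank 4 and Smith normal form diag(1,1,1,1).

From H_k ≅ ker(∂_k) / im(∂_{k+1}) we obtain:

  H_0: rank C_0 − rank ∂_1 = 5 − 4 = 1, and the invariant factors of ∂_1 are all 1, so H_0 = Z.
  H_1: rank ker ∂_1 − rank ∂_2 = (6 − 4) − 0 = 2, and there is no ∂_2, so H_1 = Z^2.

As a check, the Euler characteristic is 5 − 6 = -1, which agrees with 1 − 2 = -1.

H_0 = Z,  H_1 = Z^2.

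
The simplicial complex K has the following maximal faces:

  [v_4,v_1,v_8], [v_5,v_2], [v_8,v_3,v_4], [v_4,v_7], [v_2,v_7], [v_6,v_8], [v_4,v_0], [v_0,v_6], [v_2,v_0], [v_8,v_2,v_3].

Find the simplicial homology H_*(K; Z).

H_0 = Z,  H_1 = Z^3,  H_2 = 0.

Fix the vertex order v_0 < v_1 < v_2 < v_3 < v_4 < v_5 < v_6 < v_7 < v_8 and write every simplex with vertices in increasing order. Then dim K = 2 and the simplices of K are:

  0-simplices (9): [v_0], [v_1], [v_2], [v_3], [v_4], [v_5], [v_6], [v_7], [v_8]
  1-simplices (14): [v_0,v_2], [v_0,v_4], [v_0,v_6], [v_1,v_4], [v_1,v_8], [v_2,v_3], [v_2,v_5], [v_2,v_7], [v_2,v_8], [v_3,v_4], [v_3,v_8], [v_4,v_7], [v_4,v_8], [v_6,v_8]
  2-simplices (3): [v_1,v_4,v_8], [v_2,v_3,v_8], [v_3,v_4,v_8]

so the chain groups are C_0 ≅ Z^9, C_1 ≅ Z^14, C_2 ≅ Z^3.

Boundary ∂_1: C_1 → C_0 is given by ∂[p,q] = [q] − [p].
This gives a 9×14 integer matrix of rank 8; reducing to Smith normal form yields diagonal entries (1,1,1,1,1,1,1,1).

Boundary ∂_2: C_2 → C_1 sends each 2-simplex [p,q,r] to [q,r] − [p,r] + [p,q]. For instance
  ∂[v_1,v_4,v_8] = [v_4,v_8] − [v_1,v_8] + [v_1,v_4],
  ∂[v_2,v_3,v_8] = [v_3,v_8] − [v_2,v_8] + [v_2,v_3].
The 14×3 boundary matrix has rank 3 and Smith normal form diag(1,1,1).

Computing H_k = (kernel of ∂_k) / (image of ∂_{k+1}):

  H_0: rank C_0 − rank ∂_1 = 9 − 8 = 1, and the invariant factors of ∂_1 are all 1, so H_0 ≅ Z.
  H_1: rank ker ∂_1 − rank ∂_2 = (14 − 8) − 3 = 3, and the invariant factors of ∂_2 are all 1, so H_1 ≅ Z^3.
  H_2: rank ker ∂_2 − rank ∂_3 = (3 − 3) − 0 = 0, and there is no ∂_3, so H_2 ≅ 0.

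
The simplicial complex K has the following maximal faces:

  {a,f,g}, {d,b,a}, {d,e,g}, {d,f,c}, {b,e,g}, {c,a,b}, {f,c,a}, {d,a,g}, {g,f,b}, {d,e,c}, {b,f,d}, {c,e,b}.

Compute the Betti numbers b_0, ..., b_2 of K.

b_0 = 1, b_1 = 0, b_2 = 0.

Order the vertices as a < b < c < d < e < f < g. Listing each simplex with vertices in this order, K has dimension 2 with simplices:

  0-simplices (7): a, b, c, d, e, f, g
  1-simplices (18): ab, ac, ad, af, ag, bc, bd, be, bf, bg, cd, ce, cf, de, df, dg, eg, fg
  2-simplices (12): abc, abd, acf, adg, afg, bce, bdf, beg, bfg, cde, cdf, deg

giving chain groups C_0 ≅ Z^7, C_1 ≅ Z^18, C_2 ≅ Z^12.

Boundary ∂_1: C_1 → C_0 is given by ∂[p,q] = [q] − [p]. For instance
  ∂bd = d − b.
The 7×18 boundary matrix has rank 6 and Smith normal form diag(1,1,1,1,1,1).

Boundary ∂_2: C_2 → C_1 acts by ∂[p,q,r] = [q,r] − [p,r] + [p,q]. For instance
  ∂bdf = df − bf + bd,
  ∂abd = bd − ad + ab.
As a 18×12 matrix over Z this has rank 12, with invariant factors (1,1,1,1,1,1,1,1,1,1,1,2).

Now H_k = ker ∂_k / im ∂_{k+1}, so:

  H_0: rank C_0 − rank ∂_1 = 7 − 6 = 1, and the invariant factors of ∂_1 are all 1, so H_0 ≅ Z.
  H_1: rank ker ∂_1 − rank ∂_2 = (18 − 6) − 12 = 0, and ∂_2 has invariant factor 2 > 1, so H_1 ≅ Z/2.
  H_2: rank ker ∂_2 − rank ∂_3 = (12 − 12) − 0 = 0, and there is no ∂_3, so H_2 ≅ 0.

As a check, the Euler characteristic is 7 − 18 + 12 = 1, which agrees with 1 − 0 + 0 = 1.
(K is a triangulation of the real projective plane RP^2.)

Hence the Betti numbers are b_0 = 1, b_1 = 0, b_2 = 0.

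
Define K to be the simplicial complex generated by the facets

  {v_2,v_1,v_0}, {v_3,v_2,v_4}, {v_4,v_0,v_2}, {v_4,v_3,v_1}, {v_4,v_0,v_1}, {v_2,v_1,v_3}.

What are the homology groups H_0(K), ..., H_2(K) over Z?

H_0 ≅ Z,  H_1 = 0,  H_2 ≅ Z.

Take the total order v_0 < v_1 < v_2 < v_3 < v_4 on the vertex set. Then K (dimension 2) consists of the simplices:

  0-simplices (5): [v_0], [v_1], [v_2], [v_3], [v_4]
  1-simplices (9): [v_0,v_1], [v_0,v_2], [v_0,v_4], [v_1,v_2], [v_1,v_3], [v_1,v_4], [v_2,v_3], [v_2,v_4], [v_3,v_4]
  2-simplices (6): [v_0,v_1,v_2], [v_0,v_1,v_4], [v_0,v_2,v_4], [v_1,v_2,v_3], [v_1,v_3,v_4], [v_2,v_3,v_4]

giving chain groups C_0 ≅ Z^5, C_1 ≅ Z^9, C_2 ≅ Z^6.

∂_1: C_1 → C_0 is given by ∂[p,q] = [q] − [p].
This gives a 5×9 integer matrix of rank 4; reducing to Smith normal form yields diagonal entries (1,1,1,1).

∂_2: C_2 → C_1 maps a triangle to the signed sum of its edges. For instance
  ∂[v_1,v_3,v_4] = [v_3,v_4] − [v_1,v_4] + [v_1,v_3],
  ∂[v_0,v_1,v_2] = [v_1,v_2] − [v_0,v_2] + [v_0,v_1].
The resulting 9×6 matrix has rank 5, and its Smith normal form has invariant factors (1,1,1,1,1).

Now H_k = ker ∂_k / im ∂_{k+1}, so:

  H_0: rank C_0 − rank ∂_1 = 5 − 4 = 1, and the invariant factors of ∂_1 are all 1, so H_0 = Z.
  H_1: rank ker ∂_1 − rank ∂_2 = (9 − 4) − 5 = 0, and the invariant factors of ∂_2 are all 1, so H_1 = 0.
  H_2: rank ker ∂_2 − rank ∂_3 = (6 − 5) − 0 = 1, and there is no ∂_3, so H_2 = Z.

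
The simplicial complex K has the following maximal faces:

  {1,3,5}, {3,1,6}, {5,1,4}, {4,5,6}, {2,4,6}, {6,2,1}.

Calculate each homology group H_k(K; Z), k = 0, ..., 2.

H_0 = Z,  H_1 = Z,  H_2 = 0.

We work with the vertex ordering 1 < 2 < 3 < 4 < 5 < 6. The simplices of K, each written with vertices in increasing order, are:

  0-simplices (6): [1], [2], [3], [4], [5], [6]
  1-simplices (12): [1,2], [1,3], [1,4], [1,5], [1,6], [2,4], [2,6], [3,5], [3,6], [4,5], [4,6], [5,6]
  2-simplices (6): [1,2,6], [1,3,5], [1,3,6], [1,4,5], [2,4,6], [4,5,6]

so the chain groups are C_0 ≅ Z^6, C_1 ≅ Z^12, C_2 ≅ Z^6.

Boundary ∂_1: C_1 → C_0 sends each edge [p,q] (with p < q) to q − p.
The resulting 6×12 matrix has rank 5, and its Smith normal form has invariant factors (1,1,1,1,1).

The boundary map ∂_2: C_2 → C_1 sends each 2-simplex [p,q,r] to [q,r] − [p,r] + [p,q]. For instance
  ∂[1,4,5] = [4,5] − [1,5] + [1,4],
  ∂[1,3,5] = [3,5] − [1,5] + [1,3].
The 12×6 boundary matrix has rank 6 and Smith normal form diag(1,1,1,1,1,1).

From H_k ≅ ker(∂_k) / im(∂_{k+1}) we obtain:

  H_0: rank C_0 − rank ∂_1 = 6 − 5 = 1, and the invariant factors of ∂_1 are all 1, so H_0 ≅ Z.
  H_1: rank ker ∂_1 − rank ∂_2 = (12 − 5) − 6 = 1, and the invariant factors of ∂_2 are all 1, so H_1 ≅ Z.
  H_2: rank ker ∂_2 − rank ∂_3 = (6 − 6) − 0 = 0, and there is no ∂_3, so H_2 ≅ 0.

As a check, the Euler characteristic is 6 − 12 + 6 = 0, which agrees with 1 − 1 + 0 = 0.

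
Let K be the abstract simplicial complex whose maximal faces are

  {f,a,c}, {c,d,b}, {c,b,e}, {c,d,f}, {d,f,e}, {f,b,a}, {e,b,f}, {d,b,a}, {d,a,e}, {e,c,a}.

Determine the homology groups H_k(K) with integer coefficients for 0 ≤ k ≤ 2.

We work with the vertex ordering a < b < c < d < e < f. The simplices of K, each written with vertices in increasing order, are:

  0-simplices (6): a, b, c, d, e, f
  1-simplices (15): ab, ac, ad, ae, af, bc, bd, be, bf, cd, ce, cf, de, df, ef
  2-simplices (10): abd, abf, ace, acf, ade, bcd, bce, bef, cdf, def

so the chain groups are C_0 ≅ Z^6, C_1 ≅ Z^15, C_2 ≅ Z^10.

∂_1: C_1 → C_0 sends each edge [p,q] (with p < q) to q − p. For instance
  ∂ad = d − a.
The 6×15 boundary matrix has rank 5 and Smith normal form diag(1,1,1,1,1).

∂_2: C_2 → C_1 sends each 2-simplex [p,q,r] to [q,r] − [p,r] + [p,q]. For instance
  ∂cdf = df − cf + cd,
  ∂ace = ce − ae + ac.
The 15×10 boundary matrix has rank 10 and Smith normal form diag(1,1,1,1,1,1,1,1,1,2).

From H_k ≅ ker(∂_k) / im(∂_{k+1}) we obtain:

  H_0: rank C_0 − rank ∂_1 = 6 − 5 = 1, and the invariant factors of ∂_1 are all 1, so H_0 ≅ Z.
  H_1: rank ker ∂_1 − rank ∂_2 = (15 − 5) − 10 = 0, and ∂_2 has invariant factor 2 > 1, so H_1 ≅ Z/2.
  H_2: rank ker ∂_2 − rank ∂_3 = (10 − 10) − 0 = 0, and there is no ∂_3, so H_2 ≅ 0.

As a check, the Euler characteristic is 6 − 15 + 10 = 1, which agrees with 1 − 0 + 0 = 1.

H_0 = Z,  H_1 = Z/2,  H_2 = 0.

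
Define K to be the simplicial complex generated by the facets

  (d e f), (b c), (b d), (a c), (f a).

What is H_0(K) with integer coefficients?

Take the total order a < b < c < d < e < f on the vertex set. Then K (dimension 2) consists of the simplices:

  0-simplices (6): a, b, c, d, e, f
  1-simplices (7): ac, af, bc, bd, de, df, ef
  2-simplices (1): def

giving chain groups C_0 ≅ Z^6, C_1 ≅ Z^7, C_2 ≅ Z^1.

The boundary map ∂_1: C_1 → C_0 is given by ∂[p,q] = [q] − [p]. For instance
  ∂de = e − d.
This gives a 6×7 integer matrix of rank 5; reducing to Smith normal form yields diagonal entries (1,1,1,1,1).

Boundary ∂_2: C_2 → C_1 maps a triangle to the signed sum of its edges. For instance
  ∂def = ef − df + de.
The resulting 7×1 matrix has rank 1, and its Smith normal form has invariant factors (1).

Reading off H_k = ker ∂_k / im ∂_{k+1}:

  H_0: rank C_0 − rank ∂_1 = 6 − 5 = 1, and the invariant factors of ∂_1 are all 1, so H_0 = Z.

H_0 ≅ Z.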